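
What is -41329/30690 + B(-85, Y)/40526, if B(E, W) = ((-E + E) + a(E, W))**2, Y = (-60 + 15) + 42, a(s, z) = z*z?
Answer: -418103291/310935735 ≈ -1.3447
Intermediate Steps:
a(s, z) = z**2
Y = -3 (Y = -45 + 42 = -3)
B(E, W) = W**4 (B(E, W) = ((-E + E) + W**2)**2 = (0 + W**2)**2 = (W**2)**2 = W**4)
-41329/30690 + B(-85, Y)/40526 = -41329/30690 + (-3)**4/40526 = -41329*1/30690 + 81*(1/40526) = -41329/30690 + 81/40526 = -418103291/310935735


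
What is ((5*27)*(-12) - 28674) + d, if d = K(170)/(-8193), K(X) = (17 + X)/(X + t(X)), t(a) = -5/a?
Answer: -1434340536376/47347347 ≈ -30294.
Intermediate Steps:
K(X) = (17 + X)/(X - 5/X)
d = -6358/47347347 (d = (170*(17 + 170)/(-5 + 170²))/(-8193) = (170*187/(-5 + 28900))*(-1/8193) = (170*187/28895)*(-1/8193) = (170*(1/28895)*187)*(-1/8193) = (6358/5779)*(-1/8193) = -6358/47347347 ≈ -0.00013428)
((5*27)*(-12) - 28674) + d = ((5*27)*(-12) - 28674) - 6358/47347347 = (135*(-12) - 28674) - 6358/47347347 = (-1620 - 28674) - 6358/47347347 = -30294 - 6358/47347347 = -1434340536376/47347347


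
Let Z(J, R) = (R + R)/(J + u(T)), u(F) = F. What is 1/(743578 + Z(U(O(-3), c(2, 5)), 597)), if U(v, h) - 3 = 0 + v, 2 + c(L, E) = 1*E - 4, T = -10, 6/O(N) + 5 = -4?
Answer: 23/17098712 ≈ 1.3451e-6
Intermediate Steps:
O(N) = -⅔ (O(N) = 6/(-5 - 4) = 6/(-9) = 6*(-⅑) = -⅔)
c(L, E) = -6 + E (c(L, E) = -2 + (1*E - 4) = -2 + (E - 4) = -2 + (-4 + E) = -6 + E)
U(v, h) = 3 + v (U(v, h) = 3 + (0 + v) = 3 + v)
Z(J, R) = 2*R/(-10 + J) (Z(J, R) = (R + R)/(J - 10) = (2*R)/(-10 + J) = 2*R/(-10 + J))
1/(743578 + Z(U(O(-3), c(2, 5)), 597)) = 1/(743578 + 2*597/(-10 + (3 - ⅔))) = 1/(743578 + 2*597/(-10 + 7/3)) = 1/(743578 + 2*597/(-23/3)) = 1/(743578 + 2*597*(-3/23)) = 1/(743578 - 3582/23) = 1/(17098712/23) = 23/17098712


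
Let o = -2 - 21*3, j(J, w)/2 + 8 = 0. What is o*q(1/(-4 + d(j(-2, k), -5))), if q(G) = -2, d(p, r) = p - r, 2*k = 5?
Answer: 130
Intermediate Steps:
k = 5/2 (k = (½)*5 = 5/2 ≈ 2.5000)
j(J, w) = -16 (j(J, w) = -16 + 2*0 = -16 + 0 = -16)
o = -65 (o = -2 - 63 = -65)
o*q(1/(-4 + d(j(-2, k), -5))) = -65*(-2) = 130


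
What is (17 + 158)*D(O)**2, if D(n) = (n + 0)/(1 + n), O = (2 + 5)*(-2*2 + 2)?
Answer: 34300/169 ≈ 202.96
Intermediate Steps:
O = -14 (O = 7*(-4 + 2) = 7*(-2) = -14)
D(n) = n/(1 + n)
(17 + 158)*D(O)**2 = (17 + 158)*(-14/(1 - 14))**2 = 175*(-14/(-13))**2 = 175*(-14*(-1/13))**2 = 175*(14/13)**2 = 175*(196/169) = 34300/169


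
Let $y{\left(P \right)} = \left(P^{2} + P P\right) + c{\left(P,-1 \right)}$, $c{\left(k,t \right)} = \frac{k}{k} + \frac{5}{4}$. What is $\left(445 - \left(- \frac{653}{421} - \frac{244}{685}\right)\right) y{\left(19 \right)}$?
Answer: $\frac{186684641269}{576770} \approx 3.2367 \cdot 10^{5}$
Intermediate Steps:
$c{\left(k,t \right)} = \frac{9}{4}$ ($c{\left(k,t \right)} = 1 + 5 \cdot \frac{1}{4} = 1 + \frac{5}{4} = \frac{9}{4}$)
$y{\left(P \right)} = \frac{9}{4} + 2 P^{2}$ ($y{\left(P \right)} = \left(P^{2} + P P\right) + \frac{9}{4} = \left(P^{2} + P^{2}\right) + \frac{9}{4} = 2 P^{2} + \frac{9}{4} = \frac{9}{4} + 2 P^{2}$)
$\left(445 - \left(- \frac{653}{421} - \frac{244}{685}\right)\right) y{\left(19 \right)} = \left(445 - \left(- \frac{653}{421} - \frac{244}{685}\right)\right) \left(\frac{9}{4} + 2 \cdot 19^{2}\right) = \left(445 - - \frac{550029}{288385}\right) \left(\frac{9}{4} + 2 \cdot 361\right) = \left(445 + \left(\frac{244}{685} + \frac{653}{421}\right)\right) \left(\frac{9}{4} + 722\right) = \left(445 + \frac{550029}{288385}\right) \frac{2897}{4} = \frac{128881354}{288385} \cdot \frac{2897}{4} = \frac{186684641269}{576770}$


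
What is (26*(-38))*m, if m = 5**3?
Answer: -123500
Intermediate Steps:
m = 125
(26*(-38))*m = (26*(-38))*125 = -988*125 = -123500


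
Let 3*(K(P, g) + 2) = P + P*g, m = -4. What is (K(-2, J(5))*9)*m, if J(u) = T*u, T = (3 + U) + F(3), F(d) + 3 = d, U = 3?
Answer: 816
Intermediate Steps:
F(d) = -3 + d
T = 6 (T = (3 + 3) + (-3 + 3) = 6 + 0 = 6)
J(u) = 6*u
K(P, g) = -2 + P/3 + P*g/3 (K(P, g) = -2 + (P + P*g)/3 = -2 + (P/3 + P*g/3) = -2 + P/3 + P*g/3)
(K(-2, J(5))*9)*m = ((-2 + (⅓)*(-2) + (⅓)*(-2)*(6*5))*9)*(-4) = ((-2 - ⅔ + (⅓)*(-2)*30)*9)*(-4) = ((-2 - ⅔ - 20)*9)*(-4) = -68/3*9*(-4) = -204*(-4) = 816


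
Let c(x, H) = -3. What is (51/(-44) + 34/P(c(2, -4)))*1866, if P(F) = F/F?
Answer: 1348185/22 ≈ 61281.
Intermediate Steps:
P(F) = 1
(51/(-44) + 34/P(c(2, -4)))*1866 = (51/(-44) + 34/1)*1866 = (51*(-1/44) + 34*1)*1866 = (-51/44 + 34)*1866 = (1445/44)*1866 = 1348185/22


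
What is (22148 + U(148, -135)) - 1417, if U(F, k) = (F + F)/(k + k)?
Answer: 2798537/135 ≈ 20730.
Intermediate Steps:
U(F, k) = F/k (U(F, k) = (2*F)/((2*k)) = (2*F)*(1/(2*k)) = F/k)
(22148 + U(148, -135)) - 1417 = (22148 + 148/(-135)) - 1417 = (22148 + 148*(-1/135)) - 1417 = (22148 - 148/135) - 1417 = 2989832/135 - 1417 = 2798537/135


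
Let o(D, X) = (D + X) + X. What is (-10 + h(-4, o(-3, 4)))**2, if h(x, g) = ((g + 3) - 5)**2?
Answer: 1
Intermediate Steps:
o(D, X) = D + 2*X
h(x, g) = (-2 + g)**2 (h(x, g) = ((3 + g) - 5)**2 = (-2 + g)**2)
(-10 + h(-4, o(-3, 4)))**2 = (-10 + (-2 + (-3 + 2*4))**2)**2 = (-10 + (-2 + (-3 + 8))**2)**2 = (-10 + (-2 + 5)**2)**2 = (-10 + 3**2)**2 = (-10 + 9)**2 = (-1)**2 = 1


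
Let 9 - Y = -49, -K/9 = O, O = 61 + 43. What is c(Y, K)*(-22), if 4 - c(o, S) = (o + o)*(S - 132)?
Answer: -2725624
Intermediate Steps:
O = 104
K = -936 (K = -9*104 = -936)
Y = 58 (Y = 9 - 1*(-49) = 9 + 49 = 58)
c(o, S) = 4 - 2*o*(-132 + S) (c(o, S) = 4 - (o + o)*(S - 132) = 4 - 2*o*(-132 + S))
c(Y, K)*(-22) = (4 + 264*58 - 2*(-936)*58)*(-22) = (4 + 15312 + 108576)*(-22) = 123892*(-22) = -2725624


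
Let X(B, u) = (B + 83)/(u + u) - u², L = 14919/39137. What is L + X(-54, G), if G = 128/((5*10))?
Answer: -1591586331/3130960000 ≈ -0.50834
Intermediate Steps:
G = 64/25 (G = 128/50 = 128*(1/50) = 64/25 ≈ 2.5600)
L = 14919/39137 (L = 14919*(1/39137) = 14919/39137 ≈ 0.38120)
X(B, u) = -u² + (83 + B)/(2*u) (X(B, u) = (83 + B)/((2*u)) - u² = (83 + B)*(1/(2*u)) - u² = (83 + B)/(2*u) - u² = -u² + (83 + B)/(2*u))
L + X(-54, G) = 14919/39137 + (83 - 54 - 2*(64/25)³)/(2*(64/25)) = 14919/39137 + (½)*(25/64)*(83 - 54 - 2*262144/15625) = 14919/39137 + (½)*(25/64)*(83 - 54 - 524288/15625) = 14919/39137 + (½)*(25/64)*(-71163/15625) = 14919/39137 - 71163/80000 = -1591586331/3130960000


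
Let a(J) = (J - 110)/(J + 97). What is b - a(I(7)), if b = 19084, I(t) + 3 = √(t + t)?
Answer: 84184842/4411 - 207*√14/8822 ≈ 19085.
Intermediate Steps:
I(t) = -3 + √2*√t (I(t) = -3 + √(t + t) = -3 + √(2*t) = -3 + √2*√t)
a(J) = (-110 + J)/(97 + J)
b - a(I(7)) = 19084 - (-110 + (-3 + √2*√7))/(97 + (-3 + √2*√7)) = 19084 - (-110 + (-3 + √14))/(97 + (-3 + √14)) = 19084 - (-113 + √14)/(94 + √14)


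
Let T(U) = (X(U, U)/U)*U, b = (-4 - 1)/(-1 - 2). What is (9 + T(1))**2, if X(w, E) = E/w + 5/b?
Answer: 169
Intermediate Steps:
b = 5/3 (b = -5/(-3) = -5*(-1/3) = 5/3 ≈ 1.6667)
X(w, E) = 3 + E/w (X(w, E) = E/w + 5/(5/3) = E/w + 5*(3/5) = E/w + 3 = 3 + E/w)
T(U) = 4 (T(U) = ((3 + U/U)/U)*U = ((3 + 1)/U)*U = (4/U)*U = 4)
(9 + T(1))**2 = (9 + 4)**2 = 13**2 = 169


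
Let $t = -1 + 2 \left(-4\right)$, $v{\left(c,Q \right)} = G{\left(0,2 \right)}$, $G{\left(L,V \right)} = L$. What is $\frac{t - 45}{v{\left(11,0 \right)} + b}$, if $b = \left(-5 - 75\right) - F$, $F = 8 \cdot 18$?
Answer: $\frac{27}{112} \approx 0.24107$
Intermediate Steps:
$v{\left(c,Q \right)} = 0$
$F = 144$
$b = -224$ ($b = \left(-5 - 75\right) - 144 = -80 - 144 = -224$)
$t = -9$ ($t = -1 - 8 = -9$)
$\frac{t - 45}{v{\left(11,0 \right)} + b} = \frac{-9 - 45}{0 - 224} = - \frac{54}{-224} = \left(-54\right) \left(- \frac{1}{224}\right) = \frac{27}{112}$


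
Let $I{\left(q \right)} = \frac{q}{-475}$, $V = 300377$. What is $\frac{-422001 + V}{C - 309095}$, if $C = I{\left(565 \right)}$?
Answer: $\frac{5777140}{14682069} \approx 0.39348$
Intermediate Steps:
$I{\left(q \right)} = - \frac{q}{475}$ ($I{\left(q \right)} = q \left(- \frac{1}{475}\right) = - \frac{q}{475}$)
$C = - \frac{113}{95}$ ($C = \left(- \frac{1}{475}\right) 565 = - \frac{113}{95} \approx -1.1895$)
$\frac{-422001 + V}{C - 309095} = \frac{-422001 + 300377}{- \frac{113}{95} - 309095} = - \frac{121624}{- \frac{29364138}{95}} = \left(-121624\right) \left(- \frac{95}{29364138}\right) = \frac{5777140}{14682069}$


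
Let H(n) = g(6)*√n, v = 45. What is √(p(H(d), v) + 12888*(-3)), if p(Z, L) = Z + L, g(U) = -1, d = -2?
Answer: √(-38619 - I*√2) ≈ 0.004 - 196.52*I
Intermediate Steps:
H(n) = -√n
p(Z, L) = L + Z
√(p(H(d), v) + 12888*(-3)) = √((45 - √(-2)) + 12888*(-3)) = √((45 - I*√2) - 38664) = √(-38619 - I*√2)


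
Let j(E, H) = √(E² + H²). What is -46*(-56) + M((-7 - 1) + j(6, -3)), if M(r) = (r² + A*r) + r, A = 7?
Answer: 2621 - 24*√5 ≈ 2567.3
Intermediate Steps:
M(r) = r² + 8*r (M(r) = (r² + 7*r) + r = r² + 8*r)
-46*(-56) + M((-7 - 1) + j(6, -3)) = -46*(-56) + ((-7 - 1) + √(6² + (-3)²))*(8 + ((-7 - 1) + √(6² + (-3)²))) = 2576 + (-8 + √(36 + 9))*(8 + (-8 + √(36 + 9))) = 2576 + (-8 + √45)*(8 + (-8 + √45)) = 2576 + (-8 + 3*√5)*(8 + (-8 + 3*√5)) = 2576 + (-8 + 3*√5)*(3*√5) = 2576 + 3*√5*(-8 + 3*√5)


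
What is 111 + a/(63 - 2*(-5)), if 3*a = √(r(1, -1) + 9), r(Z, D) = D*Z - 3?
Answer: 111 + √5/219 ≈ 111.01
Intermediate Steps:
r(Z, D) = -3 + D*Z
a = √5/3 (a = √((-3 - 1*1) + 9)/3 = √((-3 - 1) + 9)/3 = √(-4 + 9)/3 = √5/3 ≈ 0.74536)
111 + a/(63 - 2*(-5)) = 111 + (√5/3)/(63 - 2*(-5)) = 111 + (√5/3)/(63 + 10) = 111 + (√5/3)/73 = 111 + (√5/3)*(1/73) = 111 + √5/219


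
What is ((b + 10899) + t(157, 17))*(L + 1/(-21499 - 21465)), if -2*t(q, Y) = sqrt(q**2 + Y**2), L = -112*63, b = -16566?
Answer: 1717973632995/42964 + 303153985*sqrt(24938)/85928 ≈ 4.0543e+7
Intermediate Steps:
L = -7056
t(q, Y) = -sqrt(Y**2 + q**2)/2 (t(q, Y) = -sqrt(q**2 + Y**2)/2 = -sqrt(Y**2 + q**2)/2)
((b + 10899) + t(157, 17))*(L + 1/(-21499 - 21465)) = ((-16566 + 10899) - sqrt(17**2 + 157**2)/2)*(-7056 + 1/(-21499 - 21465)) = (-5667 - sqrt(289 + 24649)/2)*(-7056 + 1/(-42964)) = (-5667 - sqrt(24938)/2)*(-7056 - 1/42964) = (-5667 - sqrt(24938)/2)*(-303153985/42964) = 1717973632995/42964 + 303153985*sqrt(24938)/85928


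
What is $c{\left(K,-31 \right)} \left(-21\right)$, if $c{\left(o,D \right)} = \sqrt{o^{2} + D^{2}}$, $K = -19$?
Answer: $- 21 \sqrt{1322} \approx -763.55$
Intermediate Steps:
$c{\left(o,D \right)} = \sqrt{D^{2} + o^{2}}$
$c{\left(K,-31 \right)} \left(-21\right) = \sqrt{\left(-31\right)^{2} + \left(-19\right)^{2}} \left(-21\right) = \sqrt{961 + 361} \left(-21\right) = \sqrt{1322} \left(-21\right) = - 21 \sqrt{1322}$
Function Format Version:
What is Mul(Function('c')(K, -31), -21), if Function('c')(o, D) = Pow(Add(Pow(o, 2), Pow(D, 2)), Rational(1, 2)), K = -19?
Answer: Mul(-21, Pow(1322, Rational(1, 2))) ≈ -763.55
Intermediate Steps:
Function('c')(o, D) = Pow(Add(Pow(D, 2), Pow(o, 2)), Rational(1, 2))
Mul(Function('c')(K, -31), -21) = Mul(Pow(Add(Pow(-31, 2), Pow(-19, 2)), Rational(1, 2)), -21) = Mul(Pow(Add(961, 361), Rational(1, 2)), -21) = Mul(Pow(1322, Rational(1, 2)), -21) = Mul(-21, Pow(1322, Rational(1, 2)))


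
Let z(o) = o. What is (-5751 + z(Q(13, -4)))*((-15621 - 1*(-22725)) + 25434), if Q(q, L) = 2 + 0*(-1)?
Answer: -187060962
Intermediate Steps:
Q(q, L) = 2 (Q(q, L) = 2 + 0 = 2)
(-5751 + z(Q(13, -4)))*((-15621 - 1*(-22725)) + 25434) = (-5751 + 2)*((-15621 - 1*(-22725)) + 25434) = -5749*((-15621 + 22725) + 25434) = -5749*(7104 + 25434) = -5749*32538 = -187060962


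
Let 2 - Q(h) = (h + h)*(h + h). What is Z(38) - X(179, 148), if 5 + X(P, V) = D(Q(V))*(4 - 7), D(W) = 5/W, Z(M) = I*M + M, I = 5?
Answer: 20414047/87614 ≈ 233.00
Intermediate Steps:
Q(h) = 2 - 4*h**2 (Q(h) = 2 - (h + h)*(h + h) = 2 - 2*h*2*h = 2 - 4*h**2)
Z(M) = 6*M (Z(M) = 5*M + M = 6*M)
X(P, V) = -5 - 15/(2 - 4*V**2) (X(P, V) = -5 + (5/(2 - 4*V**2))*(4 - 7) = -5 + (5/(2 - 4*V**2))*(-3) = -5 - 15/(2 - 4*V**2))
Z(38) - X(179, 148) = 6*38 - 5*(5 - 4*148**2)/(2*(-1 + 2*148**2)) = 228 - 5*(5 - 4*21904)/(2*(-1 + 2*21904)) = 228 - 5*(5 - 87616)/(2*(-1 + 43808)) = 228 - 5*(-87611)/(2*43807) = 228 - 1*(-438055/87614) = 228 + 438055/87614 = 20414047/87614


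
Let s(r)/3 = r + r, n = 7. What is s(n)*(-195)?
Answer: -8190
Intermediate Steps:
s(r) = 6*r (s(r) = 3*(r + r) = 3*(2*r) = 6*r)
s(n)*(-195) = (6*7)*(-195) = 42*(-195) = -8190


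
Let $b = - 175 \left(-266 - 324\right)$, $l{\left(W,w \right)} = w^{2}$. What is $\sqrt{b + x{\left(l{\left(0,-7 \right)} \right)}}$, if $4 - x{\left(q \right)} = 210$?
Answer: $2 \sqrt{25761} \approx 321.0$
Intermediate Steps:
$b = 103250$ ($b = \left(-175\right) \left(-590\right) = 103250$)
$x{\left(q \right)} = -206$ ($x{\left(q \right)} = 4 - 210 = -206$)
$\sqrt{b + x{\left(l{\left(0,-7 \right)} \right)}} = \sqrt{103250 - 206} = \sqrt{103044} = 2 \sqrt{25761}$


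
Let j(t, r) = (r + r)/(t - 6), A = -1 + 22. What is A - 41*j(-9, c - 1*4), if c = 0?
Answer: -13/15 ≈ -0.86667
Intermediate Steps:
A = 21
j(t, r) = 2*r/(-6 + t) (j(t, r) = (2*r)/(-6 + t) = 2*r/(-6 + t))
A - 41*j(-9, c - 1*4) = 21 - 82*(0 - 1*4)/(-6 - 9) = 21 - 82*(0 - 4)/(-15) = 21 - 82*(-4)*(-1)/15 = 21 - 41*8/15 = 21 - 328/15 = -13/15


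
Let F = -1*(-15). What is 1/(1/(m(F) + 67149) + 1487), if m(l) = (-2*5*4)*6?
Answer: 66909/99493684 ≈ 0.00067249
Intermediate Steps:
F = 15
m(l) = -240 (m(l) = -10*4*6 = -40*6 = -240)
1/(1/(m(F) + 67149) + 1487) = 1/(1/(-240 + 67149) + 1487) = 1/(1/66909 + 1487) = 1/(99493684/66909) = 66909/99493684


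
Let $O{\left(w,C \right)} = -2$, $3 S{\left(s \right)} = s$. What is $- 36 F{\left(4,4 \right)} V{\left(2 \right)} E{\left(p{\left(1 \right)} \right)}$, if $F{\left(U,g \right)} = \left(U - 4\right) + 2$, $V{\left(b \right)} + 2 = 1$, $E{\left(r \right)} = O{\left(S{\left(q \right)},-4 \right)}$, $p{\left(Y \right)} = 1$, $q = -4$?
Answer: $-144$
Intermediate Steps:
$S{\left(s \right)} = \frac{s}{3}$
$E{\left(r \right)} = -2$
$V{\left(b \right)} = -1$ ($V{\left(b \right)} = -2 + 1 = -1$)
$F{\left(U,g \right)} = -2 + U$ ($F{\left(U,g \right)} = \left(-4 + U\right) + 2 = -2 + U$)
$- 36 F{\left(4,4 \right)} V{\left(2 \right)} E{\left(p{\left(1 \right)} \right)} = - 36 \left(-2 + 4\right) \left(-1\right) \left(-2\right) = - 36 \cdot 2 \left(-1\right) \left(-2\right) = \left(-36\right) \left(-2\right) \left(-2\right) = 72 \left(-2\right) = -144$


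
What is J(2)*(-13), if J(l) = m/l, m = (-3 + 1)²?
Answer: -26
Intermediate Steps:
m = 4 (m = (-2)² = 4)
J(l) = 4/l
J(2)*(-13) = (4/2)*(-13) = (4*(½))*(-13) = 2*(-13) = -26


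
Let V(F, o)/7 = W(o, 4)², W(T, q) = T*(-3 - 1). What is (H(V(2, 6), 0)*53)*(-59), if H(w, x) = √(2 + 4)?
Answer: -3127*√6 ≈ -7659.6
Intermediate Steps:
W(T, q) = -4*T (W(T, q) = T*(-4) = -4*T)
V(F, o) = 112*o² (V(F, o) = 7*(-4*o)² = 7*(16*o²) = 112*o²)
H(w, x) = √6
(H(V(2, 6), 0)*53)*(-59) = (√6*53)*(-59) = (53*√6)*(-59) = -3127*√6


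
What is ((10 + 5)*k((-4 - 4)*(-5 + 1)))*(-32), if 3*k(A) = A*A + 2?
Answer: -164160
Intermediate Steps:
k(A) = 2/3 + A**2/3 (k(A) = (A*A + 2)/3 = (A**2 + 2)/3 = (2 + A**2)/3 = 2/3 + A**2/3)
((10 + 5)*k((-4 - 4)*(-5 + 1)))*(-32) = ((10 + 5)*(2/3 + ((-4 - 4)*(-5 + 1))**2/3))*(-32) = (15*(2/3 + (-8*(-4))**2/3))*(-32) = (15*(2/3 + (1/3)*32**2))*(-32) = (15*(2/3 + (1/3)*1024))*(-32) = (15*(2/3 + 1024/3))*(-32) = (15*342)*(-32) = 5130*(-32) = -164160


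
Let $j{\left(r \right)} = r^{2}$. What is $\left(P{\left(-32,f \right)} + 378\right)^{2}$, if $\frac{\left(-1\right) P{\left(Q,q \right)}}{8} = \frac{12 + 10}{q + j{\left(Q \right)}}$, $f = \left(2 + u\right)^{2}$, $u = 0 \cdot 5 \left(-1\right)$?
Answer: $\frac{9428798404}{66049} \approx 1.4275 \cdot 10^{5}$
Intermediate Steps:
$u = 0$ ($u = 0 \left(-1\right) = 0$)
$f = 4$ ($f = \left(2 + 0\right)^{2} = 2^{2} = 4$)
$P{\left(Q,q \right)} = - \frac{176}{q + Q^{2}}$ ($P{\left(Q,q \right)} = - 8 \frac{12 + 10}{q + Q^{2}} = - 8 \frac{22}{q + Q^{2}} = - \frac{176}{q + Q^{2}}$)
$\left(P{\left(-32,f \right)} + 378\right)^{2} = \left(- \frac{176}{4 + \left(-32\right)^{2}} + 378\right)^{2} = \left(- \frac{176}{4 + 1024} + 378\right)^{2} = \left(- \frac{176}{1028} + 378\right)^{2} = \left(\left(-176\right) \frac{1}{1028} + 378\right)^{2} = \left(- \frac{44}{257} + 378\right)^{2} = \left(\frac{97102}{257}\right)^{2} = \frac{9428798404}{66049}$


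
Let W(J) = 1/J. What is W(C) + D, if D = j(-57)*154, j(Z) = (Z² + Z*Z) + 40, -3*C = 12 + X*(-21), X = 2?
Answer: 10068521/10 ≈ 1.0069e+6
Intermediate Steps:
C = 10 (C = -(12 + 2*(-21))/3 = -(12 - 42)/3 = -⅓*(-30) = 10)
j(Z) = 40 + 2*Z² (j(Z) = (Z² + Z²) + 40 = 2*Z² + 40 = 40 + 2*Z²)
D = 1006852 (D = (40 + 2*(-57)²)*154 = (40 + 2*3249)*154 = (40 + 6498)*154 = 6538*154 = 1006852)
W(C) + D = 1/10 + 1006852 = ⅒ + 1006852 = 10068521/10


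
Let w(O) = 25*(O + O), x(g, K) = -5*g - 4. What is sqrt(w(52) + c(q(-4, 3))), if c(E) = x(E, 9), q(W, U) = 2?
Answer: sqrt(2586) ≈ 50.853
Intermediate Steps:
x(g, K) = -4 - 5*g
w(O) = 50*O (w(O) = 25*(2*O) = 50*O)
c(E) = -4 - 5*E
sqrt(w(52) + c(q(-4, 3))) = sqrt(50*52 + (-4 - 5*2)) = sqrt(2600 + (-4 - 10)) = sqrt(2600 - 14) = sqrt(2586)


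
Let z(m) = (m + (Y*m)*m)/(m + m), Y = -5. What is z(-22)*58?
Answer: 3219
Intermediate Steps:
z(m) = (m - 5*m²)/(2*m) (z(m) = (m + (-5*m)*m)/(m + m) = (m - 5*m²)/((2*m)) = (m - 5*m²)*(1/(2*m)) = (m - 5*m²)/(2*m))
z(-22)*58 = (½ - 5/2*(-22))*58 = (½ + 55)*58 = (111/2)*58 = 3219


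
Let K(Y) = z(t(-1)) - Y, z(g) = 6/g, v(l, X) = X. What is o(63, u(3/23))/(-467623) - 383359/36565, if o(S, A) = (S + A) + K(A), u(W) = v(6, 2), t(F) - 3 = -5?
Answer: -179269679557/17098634995 ≈ -10.484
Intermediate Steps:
t(F) = -2 (t(F) = 3 - 5 = -2)
u(W) = 2
K(Y) = -3 - Y (K(Y) = 6/(-2) - Y = 6*(-½) - Y = -3 - Y)
o(S, A) = -3 + S (o(S, A) = (S + A) + (-3 - A) = (A + S) + (-3 - A) = -3 + S)
o(63, u(3/23))/(-467623) - 383359/36565 = (-3 + 63)/(-467623) - 383359/36565 = 60*(-1/467623) - 383359*1/36565 = -60/467623 - 383359/36565 = -179269679557/17098634995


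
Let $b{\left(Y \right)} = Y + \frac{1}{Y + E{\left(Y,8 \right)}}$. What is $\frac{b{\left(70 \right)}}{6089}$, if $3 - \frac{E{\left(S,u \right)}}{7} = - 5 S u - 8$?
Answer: $\frac{1382291}{120239483} \approx 0.011496$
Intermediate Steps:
$E{\left(S,u \right)} = 77 + 35 S u$ ($E{\left(S,u \right)} = 21 - 7 \left(- 5 S u - 8\right) = 21 - 7 \left(-8 - 5 S u\right) = 21 + \left(56 + 35 S u\right) = 77 + 35 S u$)
$b{\left(Y \right)} = Y + \frac{1}{77 + 281 Y}$ ($b{\left(Y \right)} = Y + \frac{1}{Y + \left(77 + 35 Y 8\right)} = Y + \frac{1}{Y + \left(77 + 280 Y\right)} = Y + \frac{1}{77 + 281 Y}$)
$\frac{b{\left(70 \right)}}{6089} = \frac{\frac{1}{77 + 281 \cdot 70} \left(1 + 77 \cdot 70 + 281 \cdot 70^{2}\right)}{6089} = \frac{1 + 5390 + 281 \cdot 4900}{77 + 19670} \cdot \frac{1}{6089} = \frac{1 + 5390 + 1376900}{19747} \cdot \frac{1}{6089} = \frac{1}{19747} \cdot 1382291 \cdot \frac{1}{6089} = \frac{1382291}{19747} \cdot \frac{1}{6089} = \frac{1382291}{120239483}$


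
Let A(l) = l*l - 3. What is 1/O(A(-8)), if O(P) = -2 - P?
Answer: -1/63 ≈ -0.015873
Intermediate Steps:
A(l) = -3 + l**2 (A(l) = l**2 - 3 = -3 + l**2)
1/O(A(-8)) = 1/(-2 - (-3 + (-8)**2)) = 1/(-2 - (-3 + 64)) = 1/(-2 - 1*61) = 1/(-2 - 61) = 1/(-63) = -1/63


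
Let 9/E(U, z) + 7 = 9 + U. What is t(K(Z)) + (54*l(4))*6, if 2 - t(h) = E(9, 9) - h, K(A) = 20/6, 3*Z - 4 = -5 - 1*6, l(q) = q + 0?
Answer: 42917/33 ≈ 1300.5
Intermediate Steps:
E(U, z) = 9/(2 + U) (E(U, z) = 9/(-7 + (9 + U)) = 9/(2 + U))
l(q) = q
Z = -7/3 (Z = 4/3 + (-5 - 1*6)/3 = 4/3 + (-5 - 6)/3 = 4/3 + (⅓)*(-11) = 4/3 - 11/3 = -7/3 ≈ -2.3333)
K(A) = 10/3 (K(A) = 20*(⅙) = 10/3)
t(h) = 13/11 + h (t(h) = 2 - (9/(2 + 9) - h) = 2 - (9/11 - h) = 2 + (-9/11 + h) = 13/11 + h)
t(K(Z)) + (54*l(4))*6 = (13/11 + 10/3) + (54*4)*6 = 149/33 + 216*6 = 149/33 + 1296 = 42917/33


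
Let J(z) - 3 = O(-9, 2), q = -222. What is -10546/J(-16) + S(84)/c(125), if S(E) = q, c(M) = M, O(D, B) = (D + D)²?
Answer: -1390844/40875 ≈ -34.027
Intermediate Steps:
O(D, B) = 4*D² (O(D, B) = (2*D)² = 4*D²)
S(E) = -222
J(z) = 327 (J(z) = 3 + 4*(-9)² = 3 + 4*81 = 3 + 324 = 327)
-10546/J(-16) + S(84)/c(125) = -10546/327 - 222/125 = -1390844/40875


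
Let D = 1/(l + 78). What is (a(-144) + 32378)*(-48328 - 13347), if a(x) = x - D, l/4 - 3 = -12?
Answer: -83497280225/42 ≈ -1.9880e+9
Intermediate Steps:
l = -36 (l = 12 + 4*(-12) = 12 - 48 = -36)
D = 1/42 (D = 1/(-36 + 78) = 1/42 ≈ 0.023810)
a(x) = -1/42 + x (a(x) = x - 1*1/42 = x - 1/42 = -1/42 + x)
(a(-144) + 32378)*(-48328 - 13347) = ((-1/42 - 144) + 32378)*(-48328 - 13347) = (-6049/42 + 32378)*(-61675) = (1353827/42)*(-61675) = -83497280225/42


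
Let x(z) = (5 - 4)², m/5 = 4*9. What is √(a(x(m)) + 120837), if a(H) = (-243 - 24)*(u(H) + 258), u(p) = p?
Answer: 2*√12921 ≈ 227.34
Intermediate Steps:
m = 180 (m = 5*(4*9) = 5*36 = 180)
x(z) = 1 (x(z) = 1² = 1)
a(H) = -68886 - 267*H (a(H) = (-243 - 24)*(H + 258) = -267*(258 + H) = -68886 - 267*H)
√(a(x(m)) + 120837) = √((-68886 - 267*1) + 120837) = √((-68886 - 267) + 120837) = √(-69153 + 120837) = √51684 = 2*√12921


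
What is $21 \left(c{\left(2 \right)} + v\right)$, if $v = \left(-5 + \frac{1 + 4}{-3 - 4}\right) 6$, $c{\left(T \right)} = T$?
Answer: $-678$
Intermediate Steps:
$v = - \frac{240}{7}$ ($v = \left(-5 + \frac{5}{-7}\right) 6 = \left(-5 + 5 \left(- \frac{1}{7}\right)\right) 6 = \left(-5 - \frac{5}{7}\right) 6 = \left(- \frac{40}{7}\right) 6 = - \frac{240}{7} \approx -34.286$)
$21 \left(c{\left(2 \right)} + v\right) = 21 \left(2 - \frac{240}{7}\right) = 21 \left(- \frac{226}{7}\right) = -678$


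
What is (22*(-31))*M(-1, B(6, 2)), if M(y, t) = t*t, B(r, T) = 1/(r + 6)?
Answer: -341/72 ≈ -4.7361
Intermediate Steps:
B(r, T) = 1/(6 + r)
M(y, t) = t**2
(22*(-31))*M(-1, B(6, 2)) = (22*(-31))*(1/(6 + 6))**2 = -682*(1/12)**2 = -682*1/144 = -341/72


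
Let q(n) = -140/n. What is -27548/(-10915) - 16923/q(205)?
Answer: 7574067689/305620 ≈ 24783.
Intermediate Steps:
-27548/(-10915) - 16923/q(205) = -27548/(-10915) - 16923/((-140/205)) = -27548*(-1/10915) - 16923/((-140*1/205)) = 27548/10915 - 16923/(-28/41) = 27548/10915 - 16923*(-41/28) = 27548/10915 + 693843/28 = 7574067689/305620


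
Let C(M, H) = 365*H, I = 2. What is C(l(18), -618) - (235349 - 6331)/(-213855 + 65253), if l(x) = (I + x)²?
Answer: -16759962061/74301 ≈ -2.2557e+5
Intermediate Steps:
l(x) = (2 + x)²
C(l(18), -618) - (235349 - 6331)/(-213855 + 65253) = 365*(-618) - (235349 - 6331)/(-213855 + 65253) = -225570 - 229018/(-148602) = -225570 - 229018*(-1)/148602 = -225570 - 1*(-114509/74301) = -225570 + 114509/74301 = -16759962061/74301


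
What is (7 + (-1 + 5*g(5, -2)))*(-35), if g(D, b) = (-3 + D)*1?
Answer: -560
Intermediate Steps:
g(D, b) = -3 + D
(7 + (-1 + 5*g(5, -2)))*(-35) = (7 + (-1 + 5*(-3 + 5)))*(-35) = (7 + (-1 + 5*2))*(-35) = (7 + (-1 + 10))*(-35) = (7 + 9)*(-35) = 16*(-35) = -560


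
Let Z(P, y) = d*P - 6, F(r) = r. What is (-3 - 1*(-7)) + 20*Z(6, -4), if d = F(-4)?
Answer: -596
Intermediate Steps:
d = -4
Z(P, y) = -6 - 4*P (Z(P, y) = -4*P - 6 = -6 - 4*P)
(-3 - 1*(-7)) + 20*Z(6, -4) = (-3 - 1*(-7)) + 20*(-6 - 4*6) = (-3 + 7) + 20*(-6 - 24) = 4 + 20*(-30) = 4 - 600 = -596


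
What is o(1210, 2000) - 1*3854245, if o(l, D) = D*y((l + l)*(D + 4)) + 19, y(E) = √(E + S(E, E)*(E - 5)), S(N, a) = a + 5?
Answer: -3854226 + 2000*√23519400952055 ≈ 9.6955e+9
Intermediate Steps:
S(N, a) = 5 + a
y(E) = √(E + (-5 + E)*(5 + E)) (y(E) = √(E + (5 + E)*(E - 5)) = √(E + (5 + E)*(-5 + E)) = √(E + (-5 + E)*(5 + E)))
o(l, D) = 19 + D*√(-25 + 2*l*(4 + D) + 4*l²*(4 + D)²) (o(l, D) = D*√(-25 + (l + l)*(D + 4) + ((l + l)*(D + 4))²) + 19 = D*√(-25 + (2*l)*(4 + D) + ((2*l)*(4 + D))²) + 19 = D*√(-25 + 2*l*(4 + D) + (2*l*(4 + D))²) + 19 = D*√(-25 + 2*l*(4 + D) + 4*l²*(4 + D)²) + 19 = 19 + D*√(-25 + 2*l*(4 + D) + 4*l²*(4 + D)²))
o(1210, 2000) - 1*3854245 = (19 + 2000*√(-25 - 8*1210*(4 + 2000) + 2*1210*(4 + 2000)*(5 + 2*1210*(4 + 2000)))) - 1*3854245 = (19 + 2000*√(-25 - 8*1210*2004 + 2*1210*2004*(5 + 2*1210*2004))) - 3854245 = (19 + 2000*√(-25 - 19398720 + 2*1210*2004*(5 + 4849680))) - 3854245 = (19 + 2000*√(-25 - 19398720 + 2*1210*2004*4849685)) - 3854245 = (19 + 2000*√(-25 - 19398720 + 23519420350800)) - 3854245 = (19 + 2000*√23519400952055) - 3854245 = -3854226 + 2000*√23519400952055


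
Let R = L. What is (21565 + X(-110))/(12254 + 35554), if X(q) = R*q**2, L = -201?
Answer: -2410535/47808 ≈ -50.421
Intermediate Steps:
R = -201
X(q) = -201*q**2
(21565 + X(-110))/(12254 + 35554) = (21565 - 201*(-110)**2)/(12254 + 35554) = (21565 - 201*12100)/47808 = (21565 - 2432100)*(1/47808) = -2410535*1/47808 = -2410535/47808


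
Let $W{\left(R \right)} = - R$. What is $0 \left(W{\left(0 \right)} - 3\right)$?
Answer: $0$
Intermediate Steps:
$0 \left(W{\left(0 \right)} - 3\right) = 0 \left(\left(-1\right) 0 - 3\right) = 0 \left(0 - 3\right) = 0 \left(-3\right) = 0$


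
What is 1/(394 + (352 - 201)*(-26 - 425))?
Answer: -1/67707 ≈ -1.4770e-5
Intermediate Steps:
1/(394 + (352 - 201)*(-26 - 425)) = 1/(394 + 151*(-451)) = 1/(394 - 68101) = 1/(-67707) = -1/67707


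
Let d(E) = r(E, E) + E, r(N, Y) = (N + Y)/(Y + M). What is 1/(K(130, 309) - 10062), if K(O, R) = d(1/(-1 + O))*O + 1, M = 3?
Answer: -12513/125872298 ≈ -9.9410e-5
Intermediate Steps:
r(N, Y) = (N + Y)/(3 + Y) (r(N, Y) = (N + Y)/(Y + 3) = (N + Y)/(3 + Y))
d(E) = E + 2*E/(3 + E) (d(E) = (E + E)/(3 + E) + E = (2*E)/(3 + E) + E = 2*E/(3 + E) + E = E + 2*E/(3 + E))
K(O, R) = 1 + O*(5 + 1/(-1 + O))/((-1 + O)*(3 + 1/(-1 + O))) (K(O, R) = ((5 + 1/(-1 + O))/((-1 + O)*(3 + 1/(-1 + O))))*O + 1 = O*(5 + 1/(-1 + O))/((-1 + O)*(3 + 1/(-1 + O))) + 1 = 1 + O*(5 + 1/(-1 + O))/((-1 + O)*(3 + 1/(-1 + O))))
1/(K(130, 309) - 10062) = 1/((2 - 9*130 + 8*130²)/(2 - 5*130 + 3*130²) - 10062) = 1/((2 - 1170 + 8*16900)/(2 - 650 + 3*16900) - 10062) = 1/((2 - 1170 + 135200)/(2 - 650 + 50700) - 10062) = 1/(134032/50052 - 10062) = 1/((1/50052)*134032 - 10062) = 1/(33508/12513 - 10062) = 1/(-125872298/12513) = -12513/125872298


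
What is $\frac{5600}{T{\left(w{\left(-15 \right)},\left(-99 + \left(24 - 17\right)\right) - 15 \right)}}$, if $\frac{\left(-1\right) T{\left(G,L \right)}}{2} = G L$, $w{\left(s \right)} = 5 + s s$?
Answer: $\frac{280}{2461} \approx 0.11377$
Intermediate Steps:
$w{\left(s \right)} = 5 + s^{2}$
$T{\left(G,L \right)} = - 2 G L$
$\frac{5600}{T{\left(w{\left(-15 \right)},\left(-99 + \left(24 - 17\right)\right) - 15 \right)}} = \frac{5600}{\left(-2\right) \left(5 + \left(-15\right)^{2}\right) \left(\left(-99 + \left(24 - 17\right)\right) - 15\right)} = \frac{5600}{\left(-2\right) \left(5 + 225\right) \left(\left(-99 + \left(24 - 17\right)\right) - 15\right)} = \frac{5600}{\left(-2\right) 230 \left(\left(-99 + 7\right) - 15\right)} = \frac{5600}{\left(-2\right) 230 \left(-92 - 15\right)} = \frac{5600}{\left(-2\right) 230 \left(-107\right)} = \frac{5600}{49220} = 5600 \cdot \frac{1}{49220} = \frac{280}{2461}$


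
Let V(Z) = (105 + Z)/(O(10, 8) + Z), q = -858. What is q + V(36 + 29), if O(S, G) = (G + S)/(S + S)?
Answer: -563722/659 ≈ -855.42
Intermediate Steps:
O(S, G) = (G + S)/(2*S) (O(S, G) = (G + S)/((2*S)) = (G + S)*(1/(2*S)) = (G + S)/(2*S))
V(Z) = (105 + Z)/(9/10 + Z) (V(Z) = (105 + Z)/((½)*(8 + 10)/10 + Z) = (105 + Z)/((½)*(⅒)*18 + Z) = (105 + Z)/(9/10 + Z))
q + V(36 + 29) = -858 + 10*(105 + (36 + 29))/(9 + 10*(36 + 29)) = -858 + 10*(105 + 65)/(9 + 10*65) = -858 + 10*170/(9 + 650) = -858 + 10*170/659 = -858 + 10*(1/659)*170 = -858 + 1700/659 = -563722/659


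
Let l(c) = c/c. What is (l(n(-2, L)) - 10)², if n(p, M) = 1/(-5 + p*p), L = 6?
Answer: 81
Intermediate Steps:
n(p, M) = 1/(-5 + p²)
l(c) = 1
(l(n(-2, L)) - 10)² = (1 - 10)² = (-9)² = 81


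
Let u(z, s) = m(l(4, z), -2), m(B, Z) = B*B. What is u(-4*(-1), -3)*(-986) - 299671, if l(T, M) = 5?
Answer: -324321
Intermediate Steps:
m(B, Z) = B²
u(z, s) = 25 (u(z, s) = 5² = 25)
u(-4*(-1), -3)*(-986) - 299671 = 25*(-986) - 299671 = -24650 - 299671 = -324321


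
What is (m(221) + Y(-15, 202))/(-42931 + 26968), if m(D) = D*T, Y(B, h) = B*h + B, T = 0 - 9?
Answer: 1678/5321 ≈ 0.31535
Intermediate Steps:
T = -9
Y(B, h) = B + B*h
m(D) = -9*D (m(D) = D*(-9) = -9*D)
(m(221) + Y(-15, 202))/(-42931 + 26968) = (-9*221 - 15*(1 + 202))/(-42931 + 26968) = (-1989 - 15*203)/(-15963) = (-1989 - 3045)*(-1/15963) = -5034*(-1/15963) = 1678/5321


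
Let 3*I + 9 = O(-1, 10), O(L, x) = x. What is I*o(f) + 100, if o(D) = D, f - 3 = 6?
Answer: 103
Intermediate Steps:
f = 9 (f = 3 + 6 = 9)
I = 1/3 (I = -3 + (1/3)*10 = -3 + 10/3 = 1/3 ≈ 0.33333)
I*o(f) + 100 = (1/3)*9 + 100 = 3 + 100 = 103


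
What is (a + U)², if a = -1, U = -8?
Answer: 81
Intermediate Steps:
(a + U)² = (-1 - 8)² = (-9)² = 81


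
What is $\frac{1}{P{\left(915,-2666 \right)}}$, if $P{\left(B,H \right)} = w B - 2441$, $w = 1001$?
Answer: $\frac{1}{913474} \approx 1.0947 \cdot 10^{-6}$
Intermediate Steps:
$P{\left(B,H \right)} = -2441 + 1001 B$ ($P{\left(B,H \right)} = 1001 B - 2441 = -2441 + 1001 B$)
$\frac{1}{P{\left(915,-2666 \right)}} = \frac{1}{-2441 + 1001 \cdot 915} = \frac{1}{-2441 + 915915} = \frac{1}{913474}$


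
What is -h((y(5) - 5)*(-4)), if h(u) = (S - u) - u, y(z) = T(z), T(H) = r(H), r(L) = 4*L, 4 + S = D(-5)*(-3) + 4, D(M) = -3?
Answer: -129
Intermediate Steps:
S = 9 (S = -4 + (-3*(-3) + 4) = -4 + (9 + 4) = -4 + 13 = 9)
T(H) = 4*H
y(z) = 4*z
h(u) = 9 - 2*u (h(u) = (9 - u) - u = 9 - 2*u)
-h((y(5) - 5)*(-4)) = -(9 - 2*(4*5 - 5)*(-4)) = -(9 - 2*(20 - 5)*(-4)) = -(9 - 30*(-4)) = -(9 - 2*(-60)) = -(9 + 120) = -1*129 = -129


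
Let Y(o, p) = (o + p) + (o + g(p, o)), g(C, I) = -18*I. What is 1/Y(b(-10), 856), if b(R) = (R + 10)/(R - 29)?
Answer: 1/856 ≈ 0.0011682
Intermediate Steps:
b(R) = (10 + R)/(-29 + R)
Y(o, p) = p - 16*o (Y(o, p) = (o + p) + (o - 18*o) = (o + p) - 17*o = p - 16*o)
1/Y(b(-10), 856) = 1/(856 - 16*(10 - 10)/(-29 - 10)) = 1/(856 - 16*0/(-39)) = 1/(856 - (-16)*0/39) = 1/(856 - 16*0) = 1/(856 + 0) = 1/856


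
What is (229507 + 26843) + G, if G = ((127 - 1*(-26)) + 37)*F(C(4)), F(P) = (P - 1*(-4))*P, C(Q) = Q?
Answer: 262430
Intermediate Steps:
F(P) = P*(4 + P) (F(P) = (P + 4)*P = (4 + P)*P = P*(4 + P))
G = 6080 (G = ((127 - 1*(-26)) + 37)*(4*(4 + 4)) = ((127 + 26) + 37)*(4*8) = (153 + 37)*32 = 190*32 = 6080)
(229507 + 26843) + G = (229507 + 26843) + 6080 = 256350 + 6080 = 262430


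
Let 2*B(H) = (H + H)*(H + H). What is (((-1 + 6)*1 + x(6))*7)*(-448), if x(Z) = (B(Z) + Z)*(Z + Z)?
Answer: -2950976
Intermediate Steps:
B(H) = 2*H² (B(H) = ((H + H)*(H + H))/2 = ((2*H)*(2*H))/2 = (4*H²)/2 = 2*H²)
x(Z) = 2*Z*(Z + 2*Z²) (x(Z) = (2*Z² + Z)*(Z + Z) = (Z + 2*Z²)*(2*Z) = 2*Z*(Z + 2*Z²))
(((-1 + 6)*1 + x(6))*7)*(-448) = (((-1 + 6)*1 + 6²*(2 + 4*6))*7)*(-448) = ((5*1 + 36*(2 + 24))*7)*(-448) = ((5 + 36*26)*7)*(-448) = ((5 + 936)*7)*(-448) = (941*7)*(-448) = 6587*(-448) = -2950976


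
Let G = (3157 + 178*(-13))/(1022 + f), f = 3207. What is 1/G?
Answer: 4229/843 ≈ 5.0166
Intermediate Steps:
G = 843/4229 (G = (3157 + 178*(-13))/(1022 + 3207) = (3157 - 2314)/4229 = 843*(1/4229) = 843/4229 ≈ 0.19934)
1/G = 1/(843/4229) = 4229/843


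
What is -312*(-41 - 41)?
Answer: 25584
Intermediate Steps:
-312*(-41 - 41) = -312*(-82) = 25584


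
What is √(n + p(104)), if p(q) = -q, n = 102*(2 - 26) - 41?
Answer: I*√2593 ≈ 50.922*I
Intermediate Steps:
n = -2489 (n = 102*(-24) - 41 = -2448 - 41 = -2489)
√(n + p(104)) = √(-2489 - 1*104) = √(-2489 - 104) = √(-2593) = I*√2593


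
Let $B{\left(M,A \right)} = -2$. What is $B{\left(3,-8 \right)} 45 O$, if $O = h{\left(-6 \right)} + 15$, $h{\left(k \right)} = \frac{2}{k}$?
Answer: $-1320$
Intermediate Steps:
$O = \frac{44}{3}$ ($O = \frac{2}{-6} + 15 = 2 \left(- \frac{1}{6}\right) + 15 = - \frac{1}{3} + 15 = \frac{44}{3} \approx 14.667$)
$B{\left(3,-8 \right)} 45 O = \left(-2\right) 45 \cdot \frac{44}{3} = \left(-90\right) \frac{44}{3} = -1320$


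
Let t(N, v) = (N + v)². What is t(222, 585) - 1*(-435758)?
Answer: 1087007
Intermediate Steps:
t(222, 585) - 1*(-435758) = (222 + 585)² - 1*(-435758) = 807² + 435758 = 651249 + 435758 = 1087007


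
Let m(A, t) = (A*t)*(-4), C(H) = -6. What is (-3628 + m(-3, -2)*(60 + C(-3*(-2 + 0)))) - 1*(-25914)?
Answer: 20990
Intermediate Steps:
m(A, t) = -4*A*t
(-3628 + m(-3, -2)*(60 + C(-3*(-2 + 0)))) - 1*(-25914) = (-3628 + (-4*(-3)*(-2))*(60 - 6)) - 1*(-25914) = (-3628 - 24*54) + 25914 = (-3628 - 1296) + 25914 = -4924 + 25914 = 20990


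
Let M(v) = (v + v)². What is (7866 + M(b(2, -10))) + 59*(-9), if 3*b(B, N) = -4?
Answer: 66079/9 ≈ 7342.1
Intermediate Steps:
b(B, N) = -4/3 (b(B, N) = (⅓)*(-4) = -4/3)
M(v) = 4*v² (M(v) = (2*v)² = 4*v²)
(7866 + M(b(2, -10))) + 59*(-9) = (7866 + 4*(-4/3)²) + 59*(-9) = (7866 + 4*(16/9)) - 531 = (7866 + 64/9) - 531 = 70858/9 - 531 = 66079/9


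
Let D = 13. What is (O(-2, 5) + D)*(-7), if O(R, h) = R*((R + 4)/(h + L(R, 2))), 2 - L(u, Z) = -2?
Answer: -791/9 ≈ -87.889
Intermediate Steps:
L(u, Z) = 4 (L(u, Z) = 2 - 1*(-2) = 2 + 2 = 4)
O(R, h) = R*(4 + R)/(4 + h) (O(R, h) = R*((R + 4)/(h + 4)) = R*((4 + R)/(4 + h)) = R*(4 + R)/(4 + h))
(O(-2, 5) + D)*(-7) = (-2*(4 - 2)/(4 + 5) + 13)*(-7) = (-2*2/9 + 13)*(-7) = (-2*⅑*2 + 13)*(-7) = (-4/9 + 13)*(-7) = (113/9)*(-7) = -791/9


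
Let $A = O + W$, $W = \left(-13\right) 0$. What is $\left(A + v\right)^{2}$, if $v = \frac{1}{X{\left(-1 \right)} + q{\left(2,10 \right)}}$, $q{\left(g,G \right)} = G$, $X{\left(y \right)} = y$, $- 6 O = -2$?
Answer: $\frac{16}{81} \approx 0.19753$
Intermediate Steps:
$O = \frac{1}{3}$ ($O = \left(- \frac{1}{6}\right) \left(-2\right) = \frac{1}{3} \approx 0.33333$)
$W = 0$
$A = \frac{1}{3}$ ($A = \frac{1}{3} + 0 = \frac{1}{3} \approx 0.33333$)
$v = \frac{1}{9}$ ($v = \frac{1}{-1 + 10} = \frac{1}{9} \approx 0.11111$)
$\left(A + v\right)^{2} = \left(\frac{1}{3} + \frac{1}{9}\right)^{2} = \left(\frac{4}{9}\right)^{2} = \frac{16}{81}$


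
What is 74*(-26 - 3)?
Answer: -2146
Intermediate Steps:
74*(-26 - 3) = 74*(-29) = -2146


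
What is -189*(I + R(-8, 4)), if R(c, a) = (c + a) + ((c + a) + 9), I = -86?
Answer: 16065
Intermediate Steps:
R(c, a) = 9 + 2*a + 2*c (R(c, a) = (a + c) + ((a + c) + 9) = (a + c) + (9 + a + c) = 9 + 2*a + 2*c)
-189*(I + R(-8, 4)) = -189*(-86 + (9 + 2*4 + 2*(-8))) = -189*(-86 + (9 + 8 - 16)) = -189*(-86 + 1) = -189*(-85) = 16065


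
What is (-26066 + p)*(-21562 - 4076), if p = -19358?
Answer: 1164580512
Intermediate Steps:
(-26066 + p)*(-21562 - 4076) = (-26066 - 19358)*(-21562 - 4076) = -45424*(-25638) = 1164580512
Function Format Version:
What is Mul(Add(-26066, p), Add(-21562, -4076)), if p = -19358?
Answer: 1164580512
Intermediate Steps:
Mul(Add(-26066, p), Add(-21562, -4076)) = Mul(Add(-26066, -19358), Add(-21562, -4076)) = Mul(-45424, -25638) = 1164580512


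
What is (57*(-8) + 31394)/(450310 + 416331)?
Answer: 30938/866641 ≈ 0.035699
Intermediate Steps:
(57*(-8) + 31394)/(450310 + 416331) = (-456 + 31394)/866641 = 30938*(1/866641) = 30938/866641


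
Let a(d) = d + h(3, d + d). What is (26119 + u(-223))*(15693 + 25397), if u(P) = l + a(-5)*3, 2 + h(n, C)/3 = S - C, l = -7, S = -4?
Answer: 1073804970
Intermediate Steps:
h(n, C) = -18 - 3*C (h(n, C) = -6 + 3*(-4 - C) = -6 + (-12 - 3*C) = -18 - 3*C)
a(d) = -18 - 5*d (a(d) = d + (-18 - 3*(d + d)) = d + (-18 - 6*d) = -18 - 5*d)
u(P) = 14 (u(P) = -7 + (-18 - 5*(-5))*3 = -7 + (-18 + 25)*3 = -7 + 7*3 = -7 + 21 = 14)
(26119 + u(-223))*(15693 + 25397) = (26119 + 14)*(15693 + 25397) = 26133*41090 = 1073804970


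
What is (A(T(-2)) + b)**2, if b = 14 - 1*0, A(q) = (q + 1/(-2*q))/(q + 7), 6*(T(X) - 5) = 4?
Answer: 348083649/1669264 ≈ 208.53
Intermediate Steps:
T(X) = 17/3 (T(X) = 5 + (1/6)*4 = 5 + 2/3 = 17/3)
A(q) = (q - 1/(2*q))/(7 + q) (A(q) = (q + 1*(-1/(2*q)))/(7 + q) = (q - 1/(2*q))/(7 + q))
b = 14 (b = 14 + 0 = 14)
(A(T(-2)) + b)**2 = ((-1/2 + (17/3)**2)/((17/3)*(7 + 17/3)) + 14)**2 = (3*(-1/2 + 289/9)/(17*(38/3)) + 14)**2 = ((3/17)*(3/38)*(569/18) + 14)**2 = (569/1292 + 14)**2 = (18657/1292)**2 = 348083649/1669264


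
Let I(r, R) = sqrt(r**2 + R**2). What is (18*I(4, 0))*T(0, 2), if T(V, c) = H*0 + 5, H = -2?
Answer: 360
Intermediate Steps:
T(V, c) = 5 (T(V, c) = -2*0 + 5 = 0 + 5 = 5)
I(r, R) = sqrt(R**2 + r**2)
(18*I(4, 0))*T(0, 2) = (18*sqrt(0**2 + 4**2))*5 = (18*sqrt(0 + 16))*5 = (18*sqrt(16))*5 = (18*4)*5 = 72*5 = 360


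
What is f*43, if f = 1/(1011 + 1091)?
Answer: 43/2102 ≈ 0.020457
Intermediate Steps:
f = 1/2102 ≈ 0.00047574
f*43 = (1/2102)*43 = 43/2102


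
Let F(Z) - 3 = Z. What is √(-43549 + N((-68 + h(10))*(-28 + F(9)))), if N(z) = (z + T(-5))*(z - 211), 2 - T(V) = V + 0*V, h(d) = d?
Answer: √626846 ≈ 791.74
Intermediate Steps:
F(Z) = 3 + Z
T(V) = 2 - V (T(V) = 2 - (V + 0*V) = 2 - (V + 0) = 2 - V)
N(z) = (-211 + z)*(7 + z) (N(z) = (z + (2 - 1*(-5)))*(z - 211) = (z + (2 + 5))*(-211 + z) = (z + 7)*(-211 + z) = (7 + z)*(-211 + z) = (-211 + z)*(7 + z))
√(-43549 + N((-68 + h(10))*(-28 + F(9)))) = √(-43549 + (-1477 + ((-68 + 10)*(-28 + (3 + 9)))² - 204*(-68 + 10)*(-28 + (3 + 9)))) = √(-43549 + (-1477 + (-58*(-28 + 12))² - (-11832)*(-28 + 12))) = √(-43549 + (-1477 + (-58*(-16))² - (-11832)*(-16))) = √(-43549 + (-1477 + 928² - 204*928)) = √(-43549 + (-1477 + 861184 - 189312)) = √(-43549 + 670395) = √626846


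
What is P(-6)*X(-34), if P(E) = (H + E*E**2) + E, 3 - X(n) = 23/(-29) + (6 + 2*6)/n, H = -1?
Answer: -475213/493 ≈ -963.92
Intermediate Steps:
X(n) = 110/29 - 18/n (X(n) = 3 - (23/(-29) + (6 + 2*6)/n) = 3 - (23*(-1/29) + (6 + 12)/n) = 3 - (-23/29 + 18/n) = 3 + (23/29 - 18/n) = 110/29 - 18/n)
P(E) = -1 + E + E**3 (P(E) = (-1 + E*E**2) + E = (-1 + E**3) + E = -1 + E + E**3)
P(-6)*X(-34) = (-1 - 6 + (-6)**3)*(110/29 - 18/(-34)) = (-1 - 6 - 216)*(110/29 - 18*(-1/34)) = -223*(110/29 + 9/17) = -223*2131/493 = -475213/493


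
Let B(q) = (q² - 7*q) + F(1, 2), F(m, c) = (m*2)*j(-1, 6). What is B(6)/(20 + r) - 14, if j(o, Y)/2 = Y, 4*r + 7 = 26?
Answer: -146/11 ≈ -13.273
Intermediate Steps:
r = 19/4 (r = -7/4 + (¼)*26 = -7/4 + 13/2 = 19/4 ≈ 4.7500)
j(o, Y) = 2*Y
F(m, c) = 24*m (F(m, c) = (m*2)*(2*6) = (2*m)*12 = 24*m)
B(q) = 24 + q² - 7*q (B(q) = (q² - 7*q) + 24*1 = (q² - 7*q) + 24 = 24 + q² - 7*q)
B(6)/(20 + r) - 14 = (24 + 6² - 7*6)/(20 + 19/4) - 14 = (24 + 36 - 42)/(99/4) - 14 = 18*(4/99) - 14 = 8/11 - 14 = -146/11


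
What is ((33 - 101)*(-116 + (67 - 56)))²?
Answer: 50979600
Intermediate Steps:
((33 - 101)*(-116 + (67 - 56)))² = (-68*(-116 + 11))² = (-68*(-105))² = 7140² = 50979600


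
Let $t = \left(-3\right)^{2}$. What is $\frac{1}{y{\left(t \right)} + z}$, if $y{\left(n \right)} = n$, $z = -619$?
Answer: $- \frac{1}{610} \approx -0.0016393$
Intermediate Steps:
$t = 9$
$\frac{1}{y{\left(t \right)} + z} = \frac{1}{9 - 619} = \frac{1}{-610} = - \frac{1}{610}$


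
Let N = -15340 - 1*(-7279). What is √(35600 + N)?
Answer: √27539 ≈ 165.95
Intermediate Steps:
N = -8061 (N = -15340 + 7279 = -8061)
√(35600 + N) = √(35600 - 8061) = √27539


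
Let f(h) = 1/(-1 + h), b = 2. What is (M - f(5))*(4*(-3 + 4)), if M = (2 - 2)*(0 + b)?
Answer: -1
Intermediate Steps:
M = 0 (M = (2 - 2)*(0 + 2) = 0*2 = 0)
(M - f(5))*(4*(-3 + 4)) = (0 - 1/(-1 + 5))*(4*(-3 + 4)) = (0 - 1/4)*(4*1) = (0 - 1*1/4)*4 = (0 - 1/4)*4 = -1/4*4 = -1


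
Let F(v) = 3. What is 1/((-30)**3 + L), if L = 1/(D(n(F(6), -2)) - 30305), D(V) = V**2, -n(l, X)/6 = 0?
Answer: -30305/818235001 ≈ -3.7037e-5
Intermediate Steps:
n(l, X) = 0 (n(l, X) = -6*0 = 0)
L = -1/30305 (L = 1/(0**2 - 30305) = 1/(0 - 30305) = 1/(-30305) = -1/30305 ≈ -3.2998e-5)
1/((-30)**3 + L) = 1/((-30)**3 - 1/30305) = 1/(-27000 - 1/30305) = 1/(-818235001/30305) = -30305/818235001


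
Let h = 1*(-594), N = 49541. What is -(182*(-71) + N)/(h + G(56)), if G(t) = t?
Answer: 36619/538 ≈ 68.065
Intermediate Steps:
h = -594
-(182*(-71) + N)/(h + G(56)) = -(182*(-71) + 49541)/(-594 + 56) = -(-12922 + 49541)/(-538) = -36619*(-1)/538 = -1*(-36619/538) = 36619/538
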